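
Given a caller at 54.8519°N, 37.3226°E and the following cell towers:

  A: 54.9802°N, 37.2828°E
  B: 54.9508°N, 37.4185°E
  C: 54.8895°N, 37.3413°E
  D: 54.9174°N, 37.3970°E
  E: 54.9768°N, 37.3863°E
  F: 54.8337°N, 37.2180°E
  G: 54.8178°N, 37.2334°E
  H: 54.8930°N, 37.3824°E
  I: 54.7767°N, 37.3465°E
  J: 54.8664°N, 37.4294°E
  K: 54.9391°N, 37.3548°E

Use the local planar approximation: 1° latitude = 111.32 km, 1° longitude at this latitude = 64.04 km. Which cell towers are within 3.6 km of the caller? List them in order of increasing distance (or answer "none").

Distances from 54.8519°N, 37.3226°E:
A: √((0.1283·111.32)² + (-0.0398·64.04)²) = √(203.985693 + 6.496341) = 14.5080 km
B: √((0.0989·111.32)² + (0.0959·64.04)²) = √(121.210147 + 37.717236) = 12.6066 km
C: √((0.0376·111.32)² + (0.0187·64.04)²) = √(17.519515 + 1.434121) = 4.3536 km
D: √((0.0655·111.32)² + (0.0744·64.04)²) = √(53.165389 + 22.701184) = 8.7101 km
E: √((0.1249·111.32)² + (0.0637·64.04)²) = √(193.317545 + 16.641080) = 14.4899 km
F: √((-0.0182·111.32)² + (-0.1046·64.04)²) = √(4.104773 + 44.871028) = 6.9983 km
G: √((-0.0341·111.32)² + (-0.0892·64.04)²) = √(14.409707 + 32.631148) = 6.8586 km
H: √((0.0411·111.32)² + (0.0598·64.04)²) = √(20.932931 + 14.665775) = 5.9665 km
I: √((-0.0752·111.32)² + (0.0239·64.04)²) = √(70.078061 + 2.342602) = 8.5100 km
J: √((0.0145·111.32)² + (0.1068·64.04)²) = √(2.605448 + 46.778377) = 7.0274 km
K: √((0.0872·111.32)² + (0.0322·64.04)²) = √(94.227868 + 4.252207) = 9.9237 km
Threshold 3.6 km: none within range.

none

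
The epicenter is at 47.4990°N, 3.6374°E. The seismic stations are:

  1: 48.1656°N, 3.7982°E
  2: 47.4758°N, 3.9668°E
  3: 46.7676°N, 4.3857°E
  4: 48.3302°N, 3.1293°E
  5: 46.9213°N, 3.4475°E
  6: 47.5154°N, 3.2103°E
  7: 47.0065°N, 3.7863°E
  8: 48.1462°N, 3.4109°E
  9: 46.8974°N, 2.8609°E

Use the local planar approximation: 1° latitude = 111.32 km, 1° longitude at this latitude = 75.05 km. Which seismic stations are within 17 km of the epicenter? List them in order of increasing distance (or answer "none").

none

Distances from 47.4990°N, 3.6374°E:
1: 75.1808 km
2: 24.8560 km
3: 98.9094 km
4: 100.0788 km
5: 65.8699 km
6: 32.1058 km
7: 55.9524 km
8: 74.0245 km
9: 88.7757 km
Threshold 17 km: none within range.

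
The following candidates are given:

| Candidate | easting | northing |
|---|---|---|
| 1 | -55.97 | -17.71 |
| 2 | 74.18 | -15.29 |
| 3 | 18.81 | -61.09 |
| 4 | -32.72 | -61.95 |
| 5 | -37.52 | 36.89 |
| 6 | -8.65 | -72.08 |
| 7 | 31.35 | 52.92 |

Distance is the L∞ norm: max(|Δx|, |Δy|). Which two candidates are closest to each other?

4 and 6

Pairwise distances:
1–2: max(|130.15|, |2.42|) = 130.15
1–3: max(|74.78|, |-43.38|) = 74.78
1–4: max(|23.25|, |-44.24|) = 44.24
1–5: max(|18.45|, |54.60|) = 54.60
1–6: max(|47.32|, |-54.37|) = 54.37
1–7: max(|87.32|, |70.63|) = 87.32
2–3: max(|-55.37|, |-45.80|) = 55.37
2–4: max(|-106.90|, |-46.66|) = 106.90
2–5: max(|-111.70|, |52.18|) = 111.70
2–6: max(|-82.83|, |-56.79|) = 82.83
2–7: max(|-42.83|, |68.21|) = 68.21
3–4: max(|-51.53|, |-0.86|) = 51.53
3–5: max(|-56.33|, |97.98|) = 97.98
3–6: max(|-27.46|, |-10.99|) = 27.46
3–7: max(|12.54|, |114.01|) = 114.01
4–5: max(|-4.80|, |98.84|) = 98.84
4–6: max(|24.07|, |-10.13|) = 24.07
4–7: max(|64.07|, |114.87|) = 114.87
5–6: max(|28.87|, |-108.97|) = 108.97
5–7: max(|68.87|, |16.03|) = 68.87
6–7: max(|40.00|, |125.00|) = 125.00
Closest pair: 4–6 at 24.07.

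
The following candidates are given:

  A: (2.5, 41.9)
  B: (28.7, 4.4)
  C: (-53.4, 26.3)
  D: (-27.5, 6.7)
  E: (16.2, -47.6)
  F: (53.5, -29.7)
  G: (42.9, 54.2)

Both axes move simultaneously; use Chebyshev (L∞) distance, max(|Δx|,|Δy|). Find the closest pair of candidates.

C and D

Pairwise distances:
A–B: max(|26.2|, |-37.5|) = 37.5
A–C: max(|-55.9|, |-15.6|) = 55.9
A–D: max(|-30.0|, |-35.2|) = 35.2
A–E: max(|13.7|, |-89.5|) = 89.5
A–F: max(|51.0|, |-71.6|) = 71.6
A–G: max(|40.4|, |12.3|) = 40.4
B–C: max(|-82.1|, |21.9|) = 82.1
B–D: max(|-56.2|, |2.3|) = 56.2
B–E: max(|-12.5|, |-52.0|) = 52.0
B–F: max(|24.8|, |-34.1|) = 34.1
B–G: max(|14.2|, |49.8|) = 49.8
C–D: max(|25.9|, |-19.6|) = 25.9
C–E: max(|69.6|, |-73.9|) = 73.9
C–F: max(|106.9|, |-56.0|) = 106.9
C–G: max(|96.3|, |27.9|) = 96.3
D–E: max(|43.7|, |-54.3|) = 54.3
D–F: max(|81.0|, |-36.4|) = 81.0
D–G: max(|70.4|, |47.5|) = 70.4
E–F: max(|37.3|, |17.9|) = 37.3
E–G: max(|26.7|, |101.8|) = 101.8
F–G: max(|-10.6|, |83.9|) = 83.9
Closest pair: C–D at 25.9.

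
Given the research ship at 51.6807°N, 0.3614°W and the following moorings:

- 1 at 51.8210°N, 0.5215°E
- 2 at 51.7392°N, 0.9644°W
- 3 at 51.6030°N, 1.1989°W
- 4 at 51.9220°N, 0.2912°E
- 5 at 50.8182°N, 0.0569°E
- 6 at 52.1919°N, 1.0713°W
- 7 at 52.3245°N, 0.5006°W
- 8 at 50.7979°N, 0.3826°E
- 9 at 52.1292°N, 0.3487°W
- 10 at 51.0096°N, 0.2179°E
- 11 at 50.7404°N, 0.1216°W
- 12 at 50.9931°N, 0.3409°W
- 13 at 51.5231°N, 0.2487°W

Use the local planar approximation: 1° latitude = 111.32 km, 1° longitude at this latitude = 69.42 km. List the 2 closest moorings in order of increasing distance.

13, 2

Distances from 51.6807°N, 0.3614°W:
1: 63.2495 km
2: 42.3638 km
3: 58.7791 km
4: 52.6683 km
5: 100.3086 km
6: 75.2796 km
7: 72.3164 km
8: 111.0189 km
9: 49.9348 km
10: 84.8432 km
11: 105.9897 km
12: 76.5569 km
13: 19.2094 km
Sorted: 13 (19.2094 km) < 2 (42.3638 km) < 9 (49.9348 km) < 4 (52.6683 km) < …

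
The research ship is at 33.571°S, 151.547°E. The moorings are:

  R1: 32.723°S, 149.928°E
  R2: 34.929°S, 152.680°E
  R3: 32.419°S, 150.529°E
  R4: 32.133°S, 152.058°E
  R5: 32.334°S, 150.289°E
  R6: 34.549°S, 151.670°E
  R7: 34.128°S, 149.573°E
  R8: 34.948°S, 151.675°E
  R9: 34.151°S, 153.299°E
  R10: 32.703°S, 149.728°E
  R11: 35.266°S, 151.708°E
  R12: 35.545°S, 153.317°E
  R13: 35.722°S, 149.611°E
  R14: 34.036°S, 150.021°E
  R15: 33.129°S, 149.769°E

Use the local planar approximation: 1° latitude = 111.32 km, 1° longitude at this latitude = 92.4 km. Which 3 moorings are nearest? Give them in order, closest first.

R6, R14, R8

Distances from 33.571°S, 151.547°E:
R1: √((0.848·111.32)² + (-1.619·92.4)²) = √(8911.23917 + 22378.84354) = 176.890 km
R2: √((-1.358·111.32)² + (1.133·92.4)²) = √(22853.14290 + 10959.82860) = 183.883 km
R3: √((1.152·111.32)² + (-1.018·92.4)²) = √(16445.66175 + 8847.88559) = 159.039 km
R4: √((1.438·111.32)² + (0.511·92.4)²) = √(25625.01731 + 2229.38843) = 166.896 km
R5: √((1.237·111.32)² + (-1.258·92.4)²) = √(18962.07214 + 13511.55162) = 180.204 km
R6: √((-0.978·111.32)² + (0.123·92.4)²) = √(11852.88593 + 129.16777) = 109.463 km
R7: √((-0.557·111.32)² + (-1.974·92.4)²) = √(3844.64979 + 33268.88449) = 192.649 km
R8: √((-1.377·111.32)² + (0.128·92.4)²) = √(23497.10058 + 139.88266) = 153.743 km
R9: √((-0.580·111.32)² + (1.752·92.4)²) = √(4168.71670 + 26206.68847) = 174.285 km
R10: √((0.868·111.32)² + (-1.819·92.4)²) = √(9336.53750 + 28249.40732) = 193.871 km
R11: √((-1.695·111.32)² + (0.161·92.4)²) = √(35602.93492 + 221.30728) = 189.273 km
R12: √((-1.974·111.32)² + (1.770·92.4)²) = √(48288.16388 + 26747.94830) = 273.927 km
R13: √((-2.151·111.32)² + (-1.936·92.4)²) = √(57335.97685 + 32000.34410) = 298.892 km
R14: √((-0.465·111.32)² + (-1.526·92.4)²) = √(2679.49099 + 19881.67681) = 150.204 km
R15: √((0.442·111.32)² + (-1.778·92.4)²) = √(2420.97851 + 26990.28408) = 171.497 km
Sorted: R6 (109.463 km) < R14 (150.204 km) < R8 (153.743 km) < R3 (159.039 km) < R4 (166.896 km) < …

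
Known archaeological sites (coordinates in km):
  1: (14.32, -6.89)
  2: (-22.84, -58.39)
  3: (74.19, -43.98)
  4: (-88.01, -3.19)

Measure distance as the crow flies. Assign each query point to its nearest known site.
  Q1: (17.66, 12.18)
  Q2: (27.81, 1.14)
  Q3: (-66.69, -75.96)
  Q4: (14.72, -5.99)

Q1 at (17.66, 12.18):
  1: 19.36 km
  2: 81.37 km
  3: 79.68 km
  4: 106.78 km
  → nearest: 1 (19.36 km)
Q2 at (27.81, 1.14):
  1: 15.70 km
  2: 78.16 km
  3: 64.71 km
  4: 115.90 km
  → nearest: 1 (15.70 km)
Q3 at (-66.69, -75.96):
  1: 106.46 km
  2: 47.24 km
  3: 144.46 km
  4: 75.83 km
  → nearest: 2 (47.24 km)
Q4 at (14.72, -5.99):
  1: 0.98 km
  2: 64.47 km
  3: 70.57 km
  4: 102.77 km
  → nearest: 1 (0.98 km)

Q1→1; Q2→1; Q3→2; Q4→1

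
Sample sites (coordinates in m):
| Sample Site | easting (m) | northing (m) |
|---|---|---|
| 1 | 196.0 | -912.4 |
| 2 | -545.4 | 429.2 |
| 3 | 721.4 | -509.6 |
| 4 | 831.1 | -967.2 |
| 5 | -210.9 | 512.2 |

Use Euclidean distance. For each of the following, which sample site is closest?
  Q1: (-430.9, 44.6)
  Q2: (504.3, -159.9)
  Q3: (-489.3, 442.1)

Q1→2; Q2→3; Q3→2

Q1 at (-430.9, 44.6):
  1: √((626.9)² + (-957.0)²) = √(393003.610 + 915849.000) = 1144.1 m
  2: √((-114.5)² + (384.6)²) = √(13110.250 + 147917.160) = 401.3 m
  3: √((1152.3)² + (-554.2)²) = √(1327795.290 + 307137.640) = 1278.6 m
  4: √((1262.0)² + (-1011.8)²) = √(1592644.000 + 1023739.240) = 1617.5 m
  5: √((220.0)² + (467.6)²) = √(48400.000 + 218649.760) = 516.8 m
  → nearest: 2 (401.3 m)
Q2 at (504.3, -159.9):
  1: √((-308.3)² + (-752.5)²) = √(95048.890 + 566256.250) = 813.2 m
  2: √((-1049.7)² + (589.1)²) = √(1101870.090 + 347038.810) = 1203.7 m
  3: √((217.1)² + (-349.7)²) = √(47132.410 + 122290.090) = 411.6 m
  4: √((326.8)² + (-807.3)²) = √(106798.240 + 651733.290) = 870.9 m
  5: √((-715.2)² + (672.1)²) = √(511511.040 + 451718.410) = 981.4 m
  → nearest: 3 (411.6 m)
Q3 at (-489.3, 442.1):
  1: √((685.3)² + (-1354.5)²) = √(469636.090 + 1834670.250) = 1518.0 m
  2: √((-56.1)² + (-12.9)²) = √(3147.210 + 166.410) = 57.6 m
  3: √((1210.7)² + (-951.7)²) = √(1465794.490 + 905732.890) = 1540.0 m
  4: √((1320.4)² + (-1409.3)²) = √(1743456.160 + 1986126.490) = 1931.2 m
  5: √((278.4)² + (70.1)²) = √(77506.560 + 4914.010) = 287.1 m
  → nearest: 2 (57.6 m)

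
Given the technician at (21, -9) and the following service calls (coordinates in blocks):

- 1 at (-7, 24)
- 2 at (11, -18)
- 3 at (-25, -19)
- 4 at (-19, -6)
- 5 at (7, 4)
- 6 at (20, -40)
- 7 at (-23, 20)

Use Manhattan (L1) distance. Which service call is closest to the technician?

Distances from (21, -9):
1: |-28| + |33| = 28 + 33 = 61 blocks
2: |-10| + |-9| = 10 + 9 = 19 blocks
3: |-46| + |-10| = 46 + 10 = 56 blocks
4: |-40| + |3| = 40 + 3 = 43 blocks
5: |-14| + |13| = 14 + 13 = 27 blocks
6: |-1| + |-31| = 1 + 31 = 32 blocks
7: |-44| + |29| = 44 + 29 = 73 blocks
Minimum: 2 at 19 blocks.

2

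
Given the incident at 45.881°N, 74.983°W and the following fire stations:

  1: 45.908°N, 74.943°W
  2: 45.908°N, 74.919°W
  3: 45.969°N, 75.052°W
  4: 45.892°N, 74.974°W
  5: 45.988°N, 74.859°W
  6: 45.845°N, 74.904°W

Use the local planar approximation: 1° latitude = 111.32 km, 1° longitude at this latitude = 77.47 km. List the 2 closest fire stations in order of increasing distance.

4, 1

Distances from 45.881°N, 74.983°W:
1: √((0.027·111.32)² + (0.040·77.47)²) = √(9.03387 + 9.60256) = 4.317 km
2: √((0.027·111.32)² + (0.064·77.47)²) = √(9.03387 + 24.58256) = 5.798 km
3: √((0.088·111.32)² + (-0.069·77.47)²) = √(95.96475 + 28.57362) = 11.160 km
4: √((0.011·111.32)² + (0.009·77.47)²) = √(1.49945 + 0.48613) = 1.409 km
5: √((0.107·111.32)² + (0.124·77.47)²) = √(141.87764 + 92.28062) = 15.302 km
6: √((-0.036·111.32)² + (0.079·77.47)²) = √(16.06022 + 37.45599) = 7.315 km
Sorted: 4 (1.409 km) < 1 (4.317 km) < 2 (5.798 km) < 6 (7.315 km) < …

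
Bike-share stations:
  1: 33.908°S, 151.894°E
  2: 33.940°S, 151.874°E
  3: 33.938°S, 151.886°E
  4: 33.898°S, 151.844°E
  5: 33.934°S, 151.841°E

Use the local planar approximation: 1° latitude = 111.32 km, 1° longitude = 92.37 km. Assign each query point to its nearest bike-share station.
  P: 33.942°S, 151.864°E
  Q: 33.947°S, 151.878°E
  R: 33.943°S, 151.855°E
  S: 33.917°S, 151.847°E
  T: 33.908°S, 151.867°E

P at 33.942°S, 151.864°E:
  1: √((0.034·111.32)² + (0.030·92.37)²) = √(14.32532 + 7.67900) = 4.691 km
  2: √((0.002·111.32)² + (0.010·92.37)²) = √(0.04957 + 0.85322) = 0.950 km
  3: √((0.004·111.32)² + (0.022·92.37)²) = √(0.19827 + 4.12959) = 2.080 km
  4: √((0.044·111.32)² + (-0.020·92.37)²) = √(23.99119 + 3.41289) = 5.235 km
  5: √((0.008·111.32)² + (-0.023·92.37)²) = √(0.79310 + 4.51354) = 2.304 km
  → nearest: 2 (0.950 km)
Q at 33.947°S, 151.878°E:
  1: √((0.039·111.32)² + (0.016·92.37)²) = √(18.84845 + 2.18425) = 4.586 km
  2: √((0.007·111.32)² + (-0.004·92.37)²) = √(0.60721 + 0.13652) = 0.862 km
  3: √((0.009·111.32)² + (0.008·92.37)²) = √(1.00376 + 0.54606) = 1.245 km
  4: √((0.049·111.32)² + (-0.034·92.37)²) = √(29.75353 + 9.86324) = 6.294 km
  5: √((0.013·111.32)² + (-0.037·92.37)²) = √(2.09427 + 11.68060) = 3.711 km
  → nearest: 2 (0.862 km)
R at 33.943°S, 151.855°E:
  1: √((0.035·111.32)² + (0.039·92.37)²) = √(15.18037 + 12.97750) = 5.306 km
  2: √((0.003·111.32)² + (0.019·92.37)²) = √(0.11153 + 3.08013) = 1.787 km
  3: √((0.005·111.32)² + (0.031·92.37)²) = √(0.30980 + 8.19946) = 2.917 km
  4: √((0.045·111.32)² + (-0.011·92.37)²) = √(25.09409 + 1.03240) = 5.111 km
  5: √((0.009·111.32)² + (-0.014·92.37)²) = √(1.00376 + 1.67231) = 1.636 km
  → nearest: 5 (1.636 km)
S at 33.917°S, 151.847°E:
  1: √((0.009·111.32)² + (0.047·92.37)²) = √(1.00376 + 18.84767) = 4.455 km
  2: √((-0.023·111.32)² + (0.027·92.37)²) = √(6.55544 + 6.21999) = 3.574 km
  3: √((-0.021·111.32)² + (0.039·92.37)²) = √(5.46493 + 12.97750) = 4.294 km
  4: √((0.019·111.32)² + (-0.003·92.37)²) = √(4.47356 + 0.07679) = 2.133 km
  5: √((-0.017·111.32)² + (-0.006·92.37)²) = √(3.58133 + 0.30716) = 1.972 km
  → nearest: 5 (1.972 km)
T at 33.908°S, 151.867°E:
  1: √((0.000·111.32)² + (0.027·92.37)²) = √(0.00000 + 6.21999) = 2.494 km
  2: √((-0.032·111.32)² + (0.007·92.37)²) = √(12.68955 + 0.41808) = 3.620 km
  3: √((-0.030·111.32)² + (0.019·92.37)²) = √(11.15293 + 3.08013) = 3.773 km
  4: √((0.010·111.32)² + (-0.023·92.37)²) = √(1.23921 + 4.51354) = 2.398 km
  5: √((-0.026·111.32)² + (-0.026·92.37)²) = √(8.37709 + 5.76778) = 3.761 km
  → nearest: 4 (2.398 km)

P→2; Q→2; R→5; S→5; T→4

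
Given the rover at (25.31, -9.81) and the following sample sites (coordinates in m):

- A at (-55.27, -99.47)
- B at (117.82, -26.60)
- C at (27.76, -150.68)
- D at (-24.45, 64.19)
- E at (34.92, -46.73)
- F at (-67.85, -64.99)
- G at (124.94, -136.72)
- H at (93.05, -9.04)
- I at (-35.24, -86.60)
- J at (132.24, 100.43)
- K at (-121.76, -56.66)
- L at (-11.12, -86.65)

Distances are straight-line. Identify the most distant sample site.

Distances from (25.31, -9.81):
A: √((-80.58)² + (-89.66)²) = √(6493.1364 + 8038.9156) = 120.55 m
B: √((92.51)² + (-16.79)²) = √(8558.1001 + 281.9041) = 94.02 m
C: √((2.45)² + (-140.87)²) = √(6.0025 + 19844.3569) = 140.89 m
D: √((-49.76)² + (74.00)²) = √(2476.0576 + 5476.0000) = 89.17 m
E: √((9.61)² + (-36.92)²) = √(92.3521 + 1363.0864) = 38.15 m
F: √((-93.16)² + (-55.18)²) = √(8678.7856 + 3044.8324) = 108.28 m
G: √((99.63)² + (-126.91)²) = √(9926.1369 + 16106.1481) = 161.35 m
H: √((67.74)² + (0.77)²) = √(4588.7076 + 0.5929) = 67.74 m
I: √((-60.55)² + (-76.79)²) = √(3666.3025 + 5896.7041) = 97.79 m
J: √((106.93)² + (110.24)²) = √(11434.0249 + 12152.8576) = 153.58 m
K: √((-147.07)² + (-46.85)²) = √(21629.5849 + 2194.9225) = 154.35 m
L: √((-36.43)² + (-76.84)²) = √(1327.1449 + 5904.3856) = 85.04 m
Maximum: G at 161.35 m.

G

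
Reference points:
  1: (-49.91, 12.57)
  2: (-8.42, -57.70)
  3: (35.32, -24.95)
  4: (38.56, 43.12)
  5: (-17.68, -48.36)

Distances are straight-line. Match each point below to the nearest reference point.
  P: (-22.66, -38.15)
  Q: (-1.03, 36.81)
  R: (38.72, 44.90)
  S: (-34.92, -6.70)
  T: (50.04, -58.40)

P at (-22.66, -38.15):
  1: 57.58
  2: 24.19
  3: 59.46
  4: 101.75
  5: 11.36
  → nearest: 5 (11.36)
Q at (-1.03, 36.81):
  1: 54.56
  2: 94.80
  3: 71.66
  4: 40.09
  5: 86.78
  → nearest: 4 (40.09)
R at (38.72, 44.90):
  1: 94.34
  2: 112.91
  3: 69.93
  4: 1.79
  5: 108.99
  → nearest: 4 (1.79)
S at (-34.92, -6.70):
  1: 24.41
  2: 57.47
  3: 72.57
  4: 88.78
  5: 45.09
  → nearest: 1 (24.41)
T at (50.04, -58.40):
  1: 122.58
  2: 58.46
  3: 36.55
  4: 102.17
  5: 68.46
  → nearest: 3 (36.55)

P→5; Q→4; R→4; S→1; T→3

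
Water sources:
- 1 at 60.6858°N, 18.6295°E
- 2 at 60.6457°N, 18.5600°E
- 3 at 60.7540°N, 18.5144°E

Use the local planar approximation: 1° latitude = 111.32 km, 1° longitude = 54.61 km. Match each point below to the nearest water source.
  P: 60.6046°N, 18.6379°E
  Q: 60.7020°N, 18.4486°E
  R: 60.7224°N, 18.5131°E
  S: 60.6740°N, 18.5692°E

P at 60.6046°N, 18.6379°E:
  1: √((0.0812·111.32)² + (-0.0084·54.61)²) = √(81.706847 + 0.210428) = 9.0508 km
  2: √((0.0411·111.32)² + (-0.0779·54.61)²) = √(20.932931 + 18.097528) = 6.2474 km
  3: √((0.1494·111.32)² + (-0.1235·54.61)²) = √(276.597080 + 45.486055) = 17.9467 km
  → nearest: 2 (6.2474 km)
Q at 60.7020°N, 18.4486°E:
  1: √((-0.0162·111.32)² + (0.1809·54.61)²) = √(3.252194 + 97.593633) = 10.0422 km
  2: √((-0.0563·111.32)² + (0.1114·54.61)²) = √(39.279250 + 37.009629) = 8.7344 km
  3: √((0.0520·111.32)² + (0.0658·54.61)²) = √(33.508353 + 12.912078) = 6.8133 km
  → nearest: 3 (6.8133 km)
R at 60.7224°N, 18.5131°E:
  1: √((-0.0366·111.32)² + (0.1164·54.61)²) = √(16.600018 + 40.406414) = 7.5503 km
  2: √((-0.0767·111.32)² + (0.0469·54.61)²) = √(72.901611 + 6.559792) = 8.9141 km
  3: √((0.0316·111.32)² + (0.0013·54.61)²) = √(12.374298 + 0.005040) = 3.5184 km
  → nearest: 3 (3.5184 km)
S at 60.6740°N, 18.5692°E:
  1: √((0.0118·111.32)² + (0.0603·54.61)²) = √(1.725482 + 10.843737) = 3.5453 km
  2: √((-0.0283·111.32)² + (-0.0092·54.61)²) = √(9.924743 + 0.252418) = 3.1902 km
  3: √((0.0800·111.32)² + (-0.0548·54.61)²) = √(79.309711 + 8.955822) = 9.3950 km
  → nearest: 2 (3.1902 km)

P→2; Q→3; R→3; S→2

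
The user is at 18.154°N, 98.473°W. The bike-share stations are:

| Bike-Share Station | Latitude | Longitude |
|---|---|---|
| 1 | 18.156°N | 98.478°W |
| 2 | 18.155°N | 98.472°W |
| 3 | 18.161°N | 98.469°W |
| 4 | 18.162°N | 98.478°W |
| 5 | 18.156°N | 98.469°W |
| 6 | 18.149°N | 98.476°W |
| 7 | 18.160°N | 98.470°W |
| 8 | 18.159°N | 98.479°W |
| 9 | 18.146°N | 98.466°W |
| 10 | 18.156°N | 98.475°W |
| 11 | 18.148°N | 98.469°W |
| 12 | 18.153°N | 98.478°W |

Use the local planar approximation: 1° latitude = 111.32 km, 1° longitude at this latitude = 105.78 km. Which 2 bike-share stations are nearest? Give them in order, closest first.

Distances from 18.154°N, 98.473°W:
1: √((0.002·111.32)² + (-0.005·105.78)²) = √(0.04957 + 0.27974) = 0.574 km
2: √((0.001·111.32)² + (0.001·105.78)²) = √(0.01239 + 0.01119) = 0.154 km
3: √((0.007·111.32)² + (0.004·105.78)²) = √(0.60721 + 0.17903) = 0.887 km
4: √((0.008·111.32)² + (-0.005·105.78)²) = √(0.79310 + 0.27974) = 1.036 km
5: √((0.002·111.32)² + (0.004·105.78)²) = √(0.04957 + 0.17903) = 0.478 km
6: √((-0.005·111.32)² + (-0.003·105.78)²) = √(0.30980 + 0.10070) = 0.641 km
7: √((0.006·111.32)² + (0.003·105.78)²) = √(0.44612 + 0.10070) = 0.739 km
8: √((0.005·111.32)² + (-0.006·105.78)²) = √(0.30980 + 0.40282) = 0.844 km
9: √((-0.008·111.32)² + (0.007·105.78)²) = √(0.79310 + 0.54828) = 1.158 km
10: √((0.002·111.32)² + (-0.002·105.78)²) = √(0.04957 + 0.04476) = 0.307 km
11: √((-0.006·111.32)² + (0.004·105.78)²) = √(0.44612 + 0.17903) = 0.791 km
12: √((-0.001·111.32)² + (-0.005·105.78)²) = √(0.01239 + 0.27974) = 0.540 km
Sorted: 2 (0.154 km) < 10 (0.307 km) < 5 (0.478 km) < 12 (0.540 km) < …

2, 10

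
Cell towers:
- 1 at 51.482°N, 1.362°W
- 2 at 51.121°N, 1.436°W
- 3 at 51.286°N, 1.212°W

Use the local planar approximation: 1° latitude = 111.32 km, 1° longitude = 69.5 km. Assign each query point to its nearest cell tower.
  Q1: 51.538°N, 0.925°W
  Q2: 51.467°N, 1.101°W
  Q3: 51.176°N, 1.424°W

Q1 at 51.538°N, 0.925°W:
  1: √((-0.056·111.32)² + (-0.437·69.5)²) = √(38.86176 + 922.42801) = 31.005 km
  2: √((-0.417·111.32)² + (-0.511·69.5)²) = √(2154.85725 + 1261.27971) = 58.448 km
  3: √((-0.252·111.32)² + (-0.287·69.5)²) = √(786.95061 + 397.86286) = 34.421 km
  → nearest: 1 (31.005 km)
Q2 at 51.467°N, 1.101°W:
  1: √((0.015·111.32)² + (-0.261·69.5)²) = √(2.78823 + 329.04146) = 18.216 km
  2: √((-0.346·111.32)² + (-0.335·69.5)²) = √(1483.53772 + 542.07481) = 45.007 km
  3: √((-0.181·111.32)² + (-0.111·69.5)²) = √(405.97898 + 59.51351) = 21.575 km
  → nearest: 1 (18.216 km)
Q3 at 51.176°N, 1.424°W:
  1: √((0.306·111.32)² + (0.062·69.5)²) = √(1160.35065 + 18.56748) = 34.335 km
  2: √((-0.055·111.32)² + (-0.012·69.5)²) = √(37.48623 + 0.69556) = 6.179 km
  3: √((0.110·111.32)² + (0.212·69.5)²) = √(149.94492 + 217.09076) = 19.158 km
  → nearest: 2 (6.179 km)

Q1→1; Q2→1; Q3→2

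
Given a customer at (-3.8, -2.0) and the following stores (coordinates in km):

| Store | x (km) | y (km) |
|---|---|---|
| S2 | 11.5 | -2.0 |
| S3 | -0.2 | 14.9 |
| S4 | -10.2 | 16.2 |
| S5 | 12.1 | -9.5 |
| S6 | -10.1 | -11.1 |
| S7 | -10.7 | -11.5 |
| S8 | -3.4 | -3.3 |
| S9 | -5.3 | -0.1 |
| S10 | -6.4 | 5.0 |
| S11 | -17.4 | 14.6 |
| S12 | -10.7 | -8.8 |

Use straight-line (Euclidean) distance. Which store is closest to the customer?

Distances from (-3.8, -2.0):
S2: 15.3 km
S3: 17.3 km
S4: 19.3 km
S5: 17.6 km
S6: 11.1 km
S7: 11.7 km
S8: 1.4 km
S9: 2.4 km
S10: 7.5 km
S11: 21.5 km
S12: 9.7 km
Minimum: S8 at 1.4 km.

S8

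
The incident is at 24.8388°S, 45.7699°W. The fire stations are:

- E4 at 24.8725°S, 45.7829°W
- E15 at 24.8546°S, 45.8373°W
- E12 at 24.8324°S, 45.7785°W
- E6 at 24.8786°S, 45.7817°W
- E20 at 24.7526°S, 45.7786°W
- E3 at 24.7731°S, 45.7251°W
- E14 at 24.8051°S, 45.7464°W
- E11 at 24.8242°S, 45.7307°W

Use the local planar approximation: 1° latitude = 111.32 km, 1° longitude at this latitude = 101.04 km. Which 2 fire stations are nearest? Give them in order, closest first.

Distances from 24.8388°S, 45.7699°W:
E4: √((-0.0337·111.32)² + (-0.0130·101.04)²) = √(14.073632 + 1.725335) = 3.9748 km
E15: √((-0.0158·111.32)² + (-0.0674·101.04)²) = √(3.093574 + 46.377408) = 7.0336 km
E12: √((0.0064·111.32)² + (-0.0086·101.04)²) = √(0.507582 + 0.755064) = 1.1237 km
E6: √((-0.0398·111.32)² + (-0.0118·101.04)²) = √(19.629649 + 1.421513) = 4.5882 km
E20: √((0.0862·111.32)² + (-0.0087·101.04)²) = √(92.079071 + 0.772725) = 9.6360 km
E3: √((0.0657·111.32)² + (0.0448·101.04)²) = √(53.490559 + 20.490035) = 8.6012 km
E14: √((0.0337·111.32)² + (0.0235·101.04)²) = √(14.073632 + 5.637965) = 4.4398 km
E11: √((0.0146·111.32)² + (0.0392·101.04)²) = √(2.641509 + 15.687683) = 4.2813 km
Sorted: E12 (1.1237 km) < E4 (3.9748 km) < E11 (4.2813 km) < E14 (4.4398 km) < …

E12, E4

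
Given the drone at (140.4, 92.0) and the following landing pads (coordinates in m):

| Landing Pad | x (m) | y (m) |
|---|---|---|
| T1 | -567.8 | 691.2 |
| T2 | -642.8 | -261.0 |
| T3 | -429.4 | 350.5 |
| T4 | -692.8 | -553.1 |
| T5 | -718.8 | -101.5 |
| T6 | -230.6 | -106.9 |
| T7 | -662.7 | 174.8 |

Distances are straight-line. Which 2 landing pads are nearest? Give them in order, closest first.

T6, T3

Distances from (140.4, 92.0):
T1: √((-708.2)² + (599.2)²) = √(501547.240 + 359040.640) = 927.7 m
T2: √((-783.2)² + (-353.0)²) = √(613402.240 + 124609.000) = 859.1 m
T3: √((-569.8)² + (258.5)²) = √(324672.040 + 66822.250) = 625.7 m
T4: √((-833.2)² + (-645.1)²) = √(694222.240 + 416154.010) = 1053.7 m
T5: √((-859.2)² + (-193.5)²) = √(738224.640 + 37442.250) = 880.7 m
T6: √((-371.0)² + (-198.9)²) = √(137641.000 + 39561.210) = 421.0 m
T7: √((-803.1)² + (82.8)²) = √(644969.610 + 6855.840) = 807.4 m
Sorted: T6 (421.0 m) < T3 (625.7 m) < T7 (807.4 m) < T2 (859.1 m) < …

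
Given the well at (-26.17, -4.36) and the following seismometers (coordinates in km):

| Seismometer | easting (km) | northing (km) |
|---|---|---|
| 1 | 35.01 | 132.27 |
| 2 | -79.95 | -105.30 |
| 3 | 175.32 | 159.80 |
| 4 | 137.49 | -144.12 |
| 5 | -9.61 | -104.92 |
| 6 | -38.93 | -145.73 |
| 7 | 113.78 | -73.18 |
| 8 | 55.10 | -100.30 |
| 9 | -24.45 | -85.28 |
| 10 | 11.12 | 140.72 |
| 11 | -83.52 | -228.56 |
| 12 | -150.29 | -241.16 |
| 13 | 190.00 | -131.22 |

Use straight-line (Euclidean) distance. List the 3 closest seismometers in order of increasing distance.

Distances from (-26.17, -4.36):
1: √((61.18)² + (136.63)²) = √(3742.9924 + 18667.7569) = 149.70 km
2: √((-53.78)² + (-100.94)²) = √(2892.2884 + 10188.8836) = 114.37 km
3: √((201.49)² + (164.16)²) = √(40598.2201 + 26948.5056) = 259.90 km
4: √((163.66)² + (-139.76)²) = √(26784.5956 + 19532.8576) = 215.21 km
5: √((16.56)² + (-100.56)²) = √(274.2336 + 10112.3136) = 101.91 km
6: √((-12.76)² + (-141.37)²) = √(162.8176 + 19985.4769) = 141.94 km
7: √((139.95)² + (-68.82)²) = √(19586.0025 + 4736.1924) = 155.96 km
8: √((81.27)² + (-95.94)²) = √(6604.8129 + 9204.4836) = 125.74 km
9: √((1.72)² + (-80.92)²) = √(2.9584 + 6548.0464) = 80.94 km
10: √((37.29)² + (145.08)²) = √(1390.5441 + 21048.2064) = 149.80 km
11: √((-57.35)² + (-224.20)²) = √(3289.0225 + 50265.6400) = 231.42 km
12: √((-124.12)² + (-236.80)²) = √(15405.7744 + 56074.2400) = 267.36 km
13: √((216.17)² + (-126.86)²) = √(46729.4689 + 16093.4596) = 250.65 km
Sorted: 9 (80.94 km) < 5 (101.91 km) < 2 (114.37 km) < 8 (125.74 km) < 6 (141.94 km) < …

9, 5, 2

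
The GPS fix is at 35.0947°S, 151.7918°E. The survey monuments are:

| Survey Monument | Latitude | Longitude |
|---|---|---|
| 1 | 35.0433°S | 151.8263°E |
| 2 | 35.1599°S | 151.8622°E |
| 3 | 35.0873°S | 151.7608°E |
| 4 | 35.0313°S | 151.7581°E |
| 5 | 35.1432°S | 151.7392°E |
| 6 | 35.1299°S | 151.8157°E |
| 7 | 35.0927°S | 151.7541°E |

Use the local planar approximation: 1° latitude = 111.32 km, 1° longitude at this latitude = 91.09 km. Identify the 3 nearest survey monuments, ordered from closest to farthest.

3, 7, 6

Distances from 35.0947°S, 151.7918°E:
1: √((0.0514·111.32)² + (0.0345·91.09)²) = √(32.739545 + 9.875966) = 6.5281 km
2: √((-0.0652·111.32)² + (0.0704·91.09)²) = √(52.679493 + 41.123183) = 9.6852 km
3: √((0.0074·111.32)² + (-0.0310·91.09)²) = √(0.678594 + 7.973790) = 2.9415 km
4: √((0.0634·111.32)² + (-0.0337·91.09)²) = √(49.810960 + 9.423261) = 7.6964 km
5: √((-0.0485·111.32)² + (-0.0526·91.09)²) = √(29.149417 + 22.956881) = 7.2185 km
6: √((-0.0352·111.32)² + (0.0239·91.09)²) = √(15.354360 + 4.739551) = 4.4826 km
7: √((0.0020·111.32)² + (-0.0377·91.09)²) = √(0.049569 + 11.792995) = 3.4413 km
Sorted: 3 (2.9415 km) < 7 (3.4413 km) < 6 (4.4826 km) < 1 (6.5281 km) < 5 (7.2185 km) < …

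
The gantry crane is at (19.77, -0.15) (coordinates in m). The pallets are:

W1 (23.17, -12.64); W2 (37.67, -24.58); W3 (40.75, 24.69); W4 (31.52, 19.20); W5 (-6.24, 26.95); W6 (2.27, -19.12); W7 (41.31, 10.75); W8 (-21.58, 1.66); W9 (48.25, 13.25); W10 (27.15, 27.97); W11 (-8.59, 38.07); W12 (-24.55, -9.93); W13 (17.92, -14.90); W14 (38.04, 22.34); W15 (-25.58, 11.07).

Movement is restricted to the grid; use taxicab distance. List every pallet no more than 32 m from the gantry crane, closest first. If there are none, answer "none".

W1, W13, W4

Distances from (19.77, -0.15):
W1: |3.40| + |-12.49| = 3.40 + 12.49 = 15.89 m
W2: |17.90| + |-24.43| = 17.90 + 24.43 = 42.33 m
W3: |20.98| + |24.84| = 20.98 + 24.84 = 45.82 m
W4: |11.75| + |19.35| = 11.75 + 19.35 = 31.10 m
W5: |-26.01| + |27.10| = 26.01 + 27.10 = 53.11 m
W6: |-17.50| + |-18.97| = 17.50 + 18.97 = 36.47 m
W7: |21.54| + |10.90| = 21.54 + 10.90 = 32.44 m
W8: |-41.35| + |1.81| = 41.35 + 1.81 = 43.16 m
W9: |28.48| + |13.40| = 28.48 + 13.40 = 41.88 m
W10: |7.38| + |28.12| = 7.38 + 28.12 = 35.50 m
W11: |-28.36| + |38.22| = 28.36 + 38.22 = 66.58 m
W12: |-44.32| + |-9.78| = 44.32 + 9.78 = 54.10 m
W13: |-1.85| + |-14.75| = 1.85 + 14.75 = 16.60 m
W14: |18.27| + |22.49| = 18.27 + 22.49 = 40.76 m
W15: |-45.35| + |11.22| = 45.35 + 11.22 = 56.57 m
Threshold 32 m: W1 (15.89 m), W13 (16.60 m), W4 (31.10 m) are within range.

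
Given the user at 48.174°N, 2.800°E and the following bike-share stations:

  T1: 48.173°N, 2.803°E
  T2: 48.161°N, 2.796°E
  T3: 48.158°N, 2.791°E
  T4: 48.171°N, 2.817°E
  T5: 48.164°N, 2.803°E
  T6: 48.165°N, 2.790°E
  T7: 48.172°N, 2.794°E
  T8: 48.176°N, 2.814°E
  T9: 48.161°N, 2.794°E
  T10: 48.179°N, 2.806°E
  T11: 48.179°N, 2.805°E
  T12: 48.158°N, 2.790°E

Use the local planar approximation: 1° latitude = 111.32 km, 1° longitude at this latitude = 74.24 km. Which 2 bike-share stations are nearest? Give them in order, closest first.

Distances from 48.174°N, 2.800°E:
T1: 0.249 km
T2: 1.477 km
T3: 1.902 km
T4: 1.306 km
T5: 1.135 km
T6: 1.247 km
T7: 0.498 km
T8: 1.063 km
T9: 1.514 km
T10: 0.713 km
T11: 0.669 km
T12: 1.930 km
Sorted: T1 (0.249 km) < T7 (0.498 km) < T11 (0.669 km) < T10 (0.713 km) < …

T1, T7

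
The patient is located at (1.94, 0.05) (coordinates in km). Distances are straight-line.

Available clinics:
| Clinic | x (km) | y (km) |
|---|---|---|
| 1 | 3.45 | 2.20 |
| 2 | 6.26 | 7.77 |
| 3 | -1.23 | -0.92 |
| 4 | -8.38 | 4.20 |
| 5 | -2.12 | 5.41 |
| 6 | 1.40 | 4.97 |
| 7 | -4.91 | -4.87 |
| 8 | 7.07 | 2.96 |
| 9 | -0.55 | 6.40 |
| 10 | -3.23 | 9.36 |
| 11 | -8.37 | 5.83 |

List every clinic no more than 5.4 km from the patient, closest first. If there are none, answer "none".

1, 3, 6

Distances from (1.94, 0.05):
1: 2.63 km
2: 8.85 km
3: 3.32 km
4: 11.12 km
5: 6.72 km
6: 4.95 km
7: 8.43 km
8: 5.90 km
9: 6.82 km
10: 10.65 km
11: 11.82 km
Threshold 5.4 km: 1 (2.63 km), 3 (3.32 km), 6 (4.95 km) are within range.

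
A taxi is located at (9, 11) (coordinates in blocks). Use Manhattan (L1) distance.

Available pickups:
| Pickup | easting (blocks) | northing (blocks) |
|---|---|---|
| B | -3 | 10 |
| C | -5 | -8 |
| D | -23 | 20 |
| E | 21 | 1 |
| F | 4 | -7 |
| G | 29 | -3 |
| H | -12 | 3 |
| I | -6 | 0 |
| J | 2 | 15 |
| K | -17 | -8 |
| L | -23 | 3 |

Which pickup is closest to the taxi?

J

Distances from (9, 11):
B: |-12| + |-1| = 12 + 1 = 13 blocks
C: |-14| + |-19| = 14 + 19 = 33 blocks
D: |-32| + |9| = 32 + 9 = 41 blocks
E: |12| + |-10| = 12 + 10 = 22 blocks
F: |-5| + |-18| = 5 + 18 = 23 blocks
G: |20| + |-14| = 20 + 14 = 34 blocks
H: |-21| + |-8| = 21 + 8 = 29 blocks
I: |-15| + |-11| = 15 + 11 = 26 blocks
J: |-7| + |4| = 7 + 4 = 11 blocks
K: |-26| + |-19| = 26 + 19 = 45 blocks
L: |-32| + |-8| = 32 + 8 = 40 blocks
Minimum: J at 11 blocks.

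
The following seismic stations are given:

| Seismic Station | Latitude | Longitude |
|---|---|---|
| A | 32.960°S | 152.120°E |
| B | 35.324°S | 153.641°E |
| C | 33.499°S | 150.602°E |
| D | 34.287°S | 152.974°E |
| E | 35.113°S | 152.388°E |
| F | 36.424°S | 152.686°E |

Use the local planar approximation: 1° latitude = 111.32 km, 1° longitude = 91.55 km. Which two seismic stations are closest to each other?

Pairwise distances:
A–B: √((-2.364·111.32)² + (1.521·91.55)²) = √(69253.43823 + 19389.88018) = 297.730 km
A–C: √((-0.539·111.32)² + (-1.518·91.55)²) = √(3600.17760 + 19313.46693) = 151.373 km
A–D: √((-1.327·111.32)² + (0.854·91.55)²) = √(21821.68292 + 6112.69095) = 167.136 km
A–E: √((-2.153·111.32)² + (0.268·91.55)²) = √(57442.64841 + 601.98585) = 240.925 km
A–F: √((-3.464·111.32)² + (0.566·91.55)²) = √(148696.98473 + 2685.03258) = 389.078 km
B–C: √((1.825·111.32)² + (-3.039·91.55)²) = √(41273.57928 + 77406.61880) = 344.500 km
B–D: √((1.037·111.32)² + (-0.667·91.55)²) = √(13326.12578 + 3728.79378) = 130.594 km
B–E: √((0.211·111.32)² + (-1.253·91.55)²) = √(551.71057 + 13158.87736) = 117.092 km
B–F: √((-1.100·111.32)² + (-0.955·91.55)²) = √(14994.49230 + 7644.04862) = 150.461 km
C–D: √((-0.788·111.32)² + (2.372·91.55)²) = √(7694.82647 + 47156.98892) = 234.205 km
C–E: √((-1.614·111.32)² + (1.786·91.55)²) = √(32281.48138 + 26734.96417) = 242.933 km
C–F: √((-2.925·111.32)² + (2.084·91.55)²) = √(106022.52332 + 36400.90042) = 377.390 km
D–E: √((-0.826·111.32)² + (-0.586·91.55)²) = √(8454.86135 + 2878.14009) = 106.457 km
D–F: √((-2.137·111.32)² + (-0.288·91.55)²) = √(56592.05176 + 695.18705) = 239.348 km
E–F: √((-1.311·111.32)² + (0.298·91.55)²) = √(21298.63538 + 744.30207) = 148.469 km
Closest pair: D–E at 106.457 km.

D and E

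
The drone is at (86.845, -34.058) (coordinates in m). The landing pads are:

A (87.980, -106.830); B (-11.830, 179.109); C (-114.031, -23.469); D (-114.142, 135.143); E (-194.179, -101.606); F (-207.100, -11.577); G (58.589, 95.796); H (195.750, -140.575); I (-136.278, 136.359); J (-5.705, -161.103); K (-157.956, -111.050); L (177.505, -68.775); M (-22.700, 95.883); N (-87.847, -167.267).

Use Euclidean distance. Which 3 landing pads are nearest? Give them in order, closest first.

Distances from (86.845, -34.058):
A: √((1.135)² + (-72.772)²) = √(1.28823 + 5295.76398) = 72.781 m
B: √((-98.675)² + (213.167)²) = √(9736.75562 + 45440.16989) = 234.898 m
C: √((-200.876)² + (10.589)²) = √(40351.16738 + 112.12692) = 201.155 m
D: √((-200.987)² + (169.201)²) = √(40395.77417 + 28628.97840) = 262.726 m
E: √((-281.024)² + (-67.548)²) = √(78974.48858 + 4562.73230) = 289.028 m
F: √((-293.945)² + (22.481)²) = √(86403.66303 + 505.39536) = 294.803 m
G: √((-28.256)² + (129.854)²) = √(798.40154 + 16862.06132) = 132.893 m
H: √((108.905)² + (-106.517)²) = √(11860.29903 + 11345.87129) = 152.336 m
I: √((-223.123)² + (170.417)²) = √(49783.87313 + 29041.95389) = 280.759 m
J: √((-92.550)² + (-127.045)²) = √(8565.50250 + 16140.43203) = 157.181 m
K: √((-244.801)² + (-76.992)²) = √(59927.52960 + 5927.76806) = 256.623 m
L: √((90.660)² + (-34.717)²) = √(8219.23560 + 1205.27009) = 97.080 m
M: √((-109.545)² + (129.941)²) = √(12000.10703 + 16884.66348) = 169.955 m
N: √((-174.692)² + (-133.209)²) = √(30517.29486 + 17744.63768) = 219.686 m
Sorted: A (72.781 m) < L (97.080 m) < G (132.893 m) < H (152.336 m) < J (157.181 m) < …

A, L, G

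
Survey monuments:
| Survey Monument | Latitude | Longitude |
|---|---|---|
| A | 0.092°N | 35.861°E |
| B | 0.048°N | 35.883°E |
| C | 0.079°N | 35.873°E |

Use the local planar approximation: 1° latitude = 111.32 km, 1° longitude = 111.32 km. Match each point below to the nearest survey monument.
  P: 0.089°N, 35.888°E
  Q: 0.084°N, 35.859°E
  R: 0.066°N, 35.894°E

P at 0.089°N, 35.888°E:
  A: √((0.003·111.32)² + (-0.027·111.32)²) = √(0.11153 + 9.03387) = 3.024 km
  B: √((-0.041·111.32)² + (-0.005·111.32)²) = √(20.83119 + 0.30980) = 4.598 km
  C: √((-0.010·111.32)² + (-0.015·111.32)²) = √(1.23921 + 2.78823) = 2.007 km
  → nearest: C (2.007 km)
Q at 0.084°N, 35.859°E:
  A: √((0.008·111.32)² + (0.002·111.32)²) = √(0.79310 + 0.04957) = 0.918 km
  B: √((-0.036·111.32)² + (0.024·111.32)²) = √(16.06022 + 7.13787) = 4.816 km
  C: √((-0.005·111.32)² + (0.014·111.32)²) = √(0.30980 + 2.42886) = 1.655 km
  → nearest: A (0.918 km)
R at 0.066°N, 35.894°E:
  A: √((0.026·111.32)² + (-0.033·111.32)²) = √(8.37709 + 13.49504) = 4.677 km
  B: √((-0.018·111.32)² + (-0.011·111.32)²) = √(4.01505 + 1.49945) = 2.348 km
  C: √((0.013·111.32)² + (-0.021·111.32)²) = √(2.09427 + 5.46493) = 2.749 km
  → nearest: B (2.348 km)

P→C; Q→A; R→B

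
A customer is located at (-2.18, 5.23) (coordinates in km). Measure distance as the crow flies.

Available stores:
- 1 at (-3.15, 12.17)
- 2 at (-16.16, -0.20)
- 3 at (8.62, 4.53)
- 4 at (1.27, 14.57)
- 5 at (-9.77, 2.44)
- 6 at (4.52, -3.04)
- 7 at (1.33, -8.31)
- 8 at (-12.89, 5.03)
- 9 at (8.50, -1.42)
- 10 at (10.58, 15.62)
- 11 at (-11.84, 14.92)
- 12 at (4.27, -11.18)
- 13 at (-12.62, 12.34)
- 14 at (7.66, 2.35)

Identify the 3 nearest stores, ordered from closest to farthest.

1, 5, 4

Distances from (-2.18, 5.23):
1: 7.01 km
2: 15.00 km
3: 10.82 km
4: 9.96 km
5: 8.09 km
6: 10.64 km
7: 13.99 km
8: 10.71 km
9: 12.58 km
10: 16.46 km
11: 13.68 km
12: 17.63 km
13: 12.63 km
14: 10.25 km
Sorted: 1 (7.01 km) < 5 (8.09 km) < 4 (9.96 km) < 14 (10.25 km) < 6 (10.64 km) < …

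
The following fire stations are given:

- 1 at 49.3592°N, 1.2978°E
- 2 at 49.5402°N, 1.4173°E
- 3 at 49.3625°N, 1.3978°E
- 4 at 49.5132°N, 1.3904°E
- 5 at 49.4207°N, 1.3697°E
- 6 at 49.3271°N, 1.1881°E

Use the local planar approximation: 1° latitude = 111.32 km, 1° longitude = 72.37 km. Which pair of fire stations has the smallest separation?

2 and 4

Pairwise distances:
1–2: √((0.1810·111.32)² + (0.1195·72.37)²) = √(405.978977 + 74.791623) = 21.9265 km
1–3: √((0.0033·111.32)² + (0.1000·72.37)²) = √(0.134950 + 52.374169) = 7.2463 km
1–4: √((0.1540·111.32)² + (0.0926·72.37)²) = √(293.892049 + 44.909593) = 18.4066 km
1–5: √((0.0615·111.32)² + (0.0719·72.37)²) = √(46.870181 + 27.075403) = 8.5992 km
1–6: √((-0.0321·111.32)² + (-0.1097·72.37)²) = √(12.768987 + 63.027546) = 8.7061 km
2–3: √((-0.1777·111.32)² + (-0.0195·72.37)²) = √(391.310274 + 1.991528) = 19.8318 km
2–4: √((-0.0270·111.32)² + (-0.0269·72.37)²) = √(9.033872 + 3.789847) = 3.5810 km
2–5: √((-0.1195·111.32)² + (-0.0476·72.37)²) = √(176.962892 + 11.866730) = 13.7415 km
2–6: √((-0.2131·111.32)² + (-0.2292·72.37)²) = √(562.747138 + 275.135337) = 28.9462 km
3–4: √((0.1507·111.32)² + (-0.0074·72.37)²) = √(281.431626 + 0.286801) = 16.7845 km
3–5: √((0.0582·111.32)² + (-0.0281·72.37)²) = √(41.975160 + 4.135517) = 6.7905 km
3–6: √((-0.0354·111.32)² + (-0.2097·72.37)²) = √(15.529337 + 230.310642) = 15.6793 km
4–5: √((-0.0925·111.32)² + (-0.0207·72.37)²) = √(106.030268 + 2.244181) = 10.4055 km
4–6: √((-0.1861·111.32)² + (-0.2023·72.37)²) = √(429.179670 + 214.342805) = 25.3677 km
5–6: √((-0.0936·111.32)² + (-0.1816·72.37)²) = √(108.567064 + 172.722467) = 16.7717 km
Closest pair: 2–4 at 3.5810 km.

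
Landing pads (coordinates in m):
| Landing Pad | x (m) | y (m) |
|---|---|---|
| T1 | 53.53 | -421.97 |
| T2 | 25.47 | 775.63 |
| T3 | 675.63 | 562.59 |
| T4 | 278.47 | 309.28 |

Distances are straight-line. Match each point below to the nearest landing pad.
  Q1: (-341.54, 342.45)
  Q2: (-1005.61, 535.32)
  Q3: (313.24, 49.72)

Q1→T2; Q2→T2; Q3→T4

Q1 at (-341.54, 342.45):
  T1: 860.48 m
  T2: 567.75 m
  T3: 1040.72 m
  T4: 620.90 m
  → nearest: T2 (567.75 m)
Q2 at (-1005.61, 535.32):
  T1: 1427.65 m
  T2: 1058.71 m
  T3: 1681.46 m
  T4: 1303.82 m
  → nearest: T2 (1058.71 m)
Q3 at (313.24, 49.72):
  T1: 538.46 m
  T2: 780.87 m
  T3: 627.98 m
  T4: 261.88 m
  → nearest: T4 (261.88 m)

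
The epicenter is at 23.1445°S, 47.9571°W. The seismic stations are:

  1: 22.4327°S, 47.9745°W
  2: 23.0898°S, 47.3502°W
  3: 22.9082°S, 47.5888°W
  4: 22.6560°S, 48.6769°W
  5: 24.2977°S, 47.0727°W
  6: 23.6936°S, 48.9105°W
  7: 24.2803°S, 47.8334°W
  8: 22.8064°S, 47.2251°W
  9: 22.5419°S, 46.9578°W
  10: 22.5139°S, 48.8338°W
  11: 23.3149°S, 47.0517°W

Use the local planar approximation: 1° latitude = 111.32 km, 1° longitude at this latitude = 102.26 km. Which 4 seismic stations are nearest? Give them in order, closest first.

3, 2, 1, 8

Distances from 23.1445°S, 47.9571°W:
1: 79.2576 km
2: 62.3596 km
3: 45.9391 km
4: 91.5157 km
5: 157.0322 km
6: 115.0721 km
7: 127.0685 km
8: 83.7839 km
9: 122.2391 km
10: 113.8647 km
11: 94.5094 km
Sorted: 3 (45.9391 km) < 2 (62.3596 km) < 1 (79.2576 km) < 8 (83.7839 km) < 4 (91.5157 km) < 11 (94.5094 km) < …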